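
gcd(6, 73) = 1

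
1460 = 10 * 146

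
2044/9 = 227 + 1/9 ≈ 227.11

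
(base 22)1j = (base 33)18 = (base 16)29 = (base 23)1i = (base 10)41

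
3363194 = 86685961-83322767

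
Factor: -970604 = -1*2^2*167^1*1453^1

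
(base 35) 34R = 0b111100000010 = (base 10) 3842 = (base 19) AC4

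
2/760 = 1/380 ≈ 0.00263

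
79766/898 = 88 + 371/449 ≈ 88.83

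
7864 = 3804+4060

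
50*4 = 200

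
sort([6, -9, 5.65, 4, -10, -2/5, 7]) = [-10, -9, -2/5, 4, 5.65, 6, 7]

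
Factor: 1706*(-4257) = -1*2^1*3^2*11^1*43^1*853^1 = -7262442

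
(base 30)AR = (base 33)9U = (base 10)327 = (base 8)507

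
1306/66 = 19+26/33 ≈ 19.79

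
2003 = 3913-1910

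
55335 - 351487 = -296152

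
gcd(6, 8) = 2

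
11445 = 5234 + 6211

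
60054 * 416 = 24982464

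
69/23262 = 23/7754 ≈ 0.00297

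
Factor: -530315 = -1 * 5^1 * 17^2 * 367^1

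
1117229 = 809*1381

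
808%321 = 166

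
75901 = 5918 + 69983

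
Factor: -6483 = -1*3^1*2161^1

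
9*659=5931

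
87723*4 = 350892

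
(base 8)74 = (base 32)1s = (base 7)114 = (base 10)60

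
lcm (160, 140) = 1120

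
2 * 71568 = 143136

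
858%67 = 54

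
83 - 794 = -711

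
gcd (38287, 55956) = 1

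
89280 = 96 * 930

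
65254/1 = 65254 = 65254.00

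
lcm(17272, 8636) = 17272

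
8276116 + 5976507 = 14252623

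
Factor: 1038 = 2^1*3^1*173^1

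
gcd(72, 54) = 18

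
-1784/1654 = -892/827 ≈ -1.08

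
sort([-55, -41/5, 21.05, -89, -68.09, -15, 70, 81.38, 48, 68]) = [-89, -68.09, -55, -15, -41/5, 21.05, 48, 68, 70, 81.38]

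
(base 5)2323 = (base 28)c2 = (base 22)f8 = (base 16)152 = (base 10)338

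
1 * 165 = 165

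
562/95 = 5+87/95 ≈ 5.92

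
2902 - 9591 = -6689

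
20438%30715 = 20438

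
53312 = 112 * 476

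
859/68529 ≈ 0.0125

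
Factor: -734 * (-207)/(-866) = -1 * 3^2 * 23^1 * 367^1 * 433^(-1) = -75969/433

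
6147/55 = 111 + 42/55 ≈ 111.76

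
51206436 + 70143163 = 121349599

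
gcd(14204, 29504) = 4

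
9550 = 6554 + 2996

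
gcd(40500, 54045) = 45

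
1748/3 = 582 + 2/3 ≈ 582.67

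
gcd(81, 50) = 1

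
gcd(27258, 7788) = 3894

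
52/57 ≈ 0.912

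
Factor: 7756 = 2^2 * 7^1 * 277^1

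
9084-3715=5369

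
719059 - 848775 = -129716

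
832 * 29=24128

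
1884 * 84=158256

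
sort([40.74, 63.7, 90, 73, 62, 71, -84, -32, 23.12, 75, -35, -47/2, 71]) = [-84, -35, -32, -47/2, 23.12, 40.74, 62, 63.7, 71, 71, 73, 75, 90]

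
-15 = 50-65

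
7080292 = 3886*1822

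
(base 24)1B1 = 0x349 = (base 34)OP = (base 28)121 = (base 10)841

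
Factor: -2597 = -1 * 7^2 * 53^1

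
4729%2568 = 2161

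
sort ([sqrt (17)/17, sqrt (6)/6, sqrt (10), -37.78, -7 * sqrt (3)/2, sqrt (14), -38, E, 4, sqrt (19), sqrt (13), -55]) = [-55, -38, -37.78, -7 * sqrt (3)/2, sqrt (17)/17, sqrt (6)/6, E, sqrt (10), sqrt (13), sqrt (14), 4, sqrt (19)]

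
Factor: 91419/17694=2^(-1) * 3^(-1) * 31^1=31/6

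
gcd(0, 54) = 54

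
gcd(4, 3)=1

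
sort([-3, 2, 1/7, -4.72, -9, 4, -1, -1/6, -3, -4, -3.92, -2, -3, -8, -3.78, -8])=[-9, -8, -8, -4.72, -4, -3.92, -3.78, -3, -3, -3, -2, -1, -1/6, 1/7, 2, 4]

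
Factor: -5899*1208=-1*2^3*17^1*151^1*347^1=-7125992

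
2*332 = 664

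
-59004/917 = -64 - 316/917 ≈ -64.34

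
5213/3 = 1737 + 2/3 ≈ 1737.67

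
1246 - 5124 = -3878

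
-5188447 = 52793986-57982433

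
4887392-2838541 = 2048851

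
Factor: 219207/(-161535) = -1 * 5^(-1) * 11^(-2) * 821^1 = -821/605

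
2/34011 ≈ 0.0000588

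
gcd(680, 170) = 170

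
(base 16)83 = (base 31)47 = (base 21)65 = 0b10000011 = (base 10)131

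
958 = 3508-2550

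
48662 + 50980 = 99642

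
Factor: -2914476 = -1*2^2*3^1*242873^1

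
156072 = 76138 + 79934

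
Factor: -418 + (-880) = -1*2^1*11^1*59^1 = -1298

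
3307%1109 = 1089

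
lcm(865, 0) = 0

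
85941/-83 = -1035 - 36/83 ≈ -1035.43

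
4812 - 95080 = -90268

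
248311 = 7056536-6808225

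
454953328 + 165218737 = 620172065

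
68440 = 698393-629953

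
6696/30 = 223 + 1/5 = 223.20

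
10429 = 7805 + 2624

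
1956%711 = 534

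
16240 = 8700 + 7540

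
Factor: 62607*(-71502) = -1*2^1*3^2*17^1*41^1*509^1*701^1 = -4476525714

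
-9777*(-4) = 39108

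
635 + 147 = 782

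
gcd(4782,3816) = 6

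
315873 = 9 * 35097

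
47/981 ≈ 0.0479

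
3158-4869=-1711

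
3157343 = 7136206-3978863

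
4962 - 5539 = -577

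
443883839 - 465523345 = -21639506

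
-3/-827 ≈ 0.00363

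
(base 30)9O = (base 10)294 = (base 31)9F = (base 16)126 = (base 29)A4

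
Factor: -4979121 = -1*3^1*7^1*19^1*12479^1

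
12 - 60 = -48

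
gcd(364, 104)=52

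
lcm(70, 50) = 350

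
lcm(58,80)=2320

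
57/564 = 19/188 ≈ 0.101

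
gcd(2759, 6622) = 1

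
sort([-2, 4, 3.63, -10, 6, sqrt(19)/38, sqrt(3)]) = [-10, -2, sqrt(19)/38, sqrt(3), 3.63, 4, 6]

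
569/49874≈0.0114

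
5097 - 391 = 4706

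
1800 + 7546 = 9346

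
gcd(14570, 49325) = 5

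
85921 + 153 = 86074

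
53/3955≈0.0134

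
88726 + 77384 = 166110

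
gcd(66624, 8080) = 16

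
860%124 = 116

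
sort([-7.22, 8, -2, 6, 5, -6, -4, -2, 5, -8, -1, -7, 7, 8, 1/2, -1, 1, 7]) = [-8, -7.22, -7, -6, -4, -2, -2, -1, -1, 1/2, 1, 5, 5, 6, 7, 7, 8, 8]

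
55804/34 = 1641 + 5/17 ≈ 1641.29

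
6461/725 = 8 + 661/725 ≈ 8.91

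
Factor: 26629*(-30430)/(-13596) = 2^(-1)*3^(-1)*5^1*11^(-1)*17^1*31^1*103^(-1)*179^1*859^1 = 405160235/6798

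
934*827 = 772418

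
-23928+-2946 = -26874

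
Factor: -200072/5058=-1 * 2^2 * 3^(-2) * 89^1=-356/9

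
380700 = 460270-79570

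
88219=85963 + 2256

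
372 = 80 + 292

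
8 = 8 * 1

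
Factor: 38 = 2^1 * 19^1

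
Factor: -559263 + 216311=-1*2^3*163^1*263^1=-342952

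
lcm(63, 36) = 252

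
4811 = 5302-491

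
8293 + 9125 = 17418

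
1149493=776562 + 372931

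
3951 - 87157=-83206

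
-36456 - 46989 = -83445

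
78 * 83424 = 6507072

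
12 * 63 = 756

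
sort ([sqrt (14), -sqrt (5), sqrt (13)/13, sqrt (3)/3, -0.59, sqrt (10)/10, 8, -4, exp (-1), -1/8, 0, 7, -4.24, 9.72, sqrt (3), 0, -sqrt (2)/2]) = [-4.24, -4, -sqrt (5), -sqrt (2)/2, -0.59, -1/8, 0, 0, sqrt (13)/13, sqrt (10)/10, exp (-1), sqrt (3)/3, sqrt (3), sqrt (14), 7, 8, 9.72]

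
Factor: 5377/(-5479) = -1 * 19^1 * 283^1 * 5479^(-1)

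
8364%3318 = 1728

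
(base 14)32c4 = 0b10001001011100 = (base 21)jji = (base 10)8796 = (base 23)gea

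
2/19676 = 1/9838 ≈ 0.000102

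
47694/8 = 23847/4 = 5961.75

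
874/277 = 3 + 43/277 ≈ 3.16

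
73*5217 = 380841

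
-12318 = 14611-26929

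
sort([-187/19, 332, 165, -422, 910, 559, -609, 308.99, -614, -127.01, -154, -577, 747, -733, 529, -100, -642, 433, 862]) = [-733, -642, -614, -609, -577, -422, -154, -127.01, -100, -187/19, 165, 308.99, 332, 433, 529, 559, 747, 862, 910]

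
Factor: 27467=11^2*227^1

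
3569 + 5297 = 8866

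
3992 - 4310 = -318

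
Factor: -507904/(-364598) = 2^13 * 13^(-1) * 31^1 * 37^(-1) * 379^(-1) = 253952/182299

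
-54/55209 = -18/18403 ≈ -0.000978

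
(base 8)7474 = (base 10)3900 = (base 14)15c8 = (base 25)660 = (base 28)4r8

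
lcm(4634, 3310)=23170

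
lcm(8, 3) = 24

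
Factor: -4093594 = -1*2^1*97^1*21101^1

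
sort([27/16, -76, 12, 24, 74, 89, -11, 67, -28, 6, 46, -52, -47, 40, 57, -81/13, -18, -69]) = [-76, -69, -52, -47, -28, -18, -11, -81/13, 27/16, 6, 12, 24, 40, 46, 57, 67, 74, 89]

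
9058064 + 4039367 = 13097431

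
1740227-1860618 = -120391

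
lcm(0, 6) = 0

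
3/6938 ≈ 0.000432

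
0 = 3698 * 0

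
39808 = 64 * 622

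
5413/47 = 115 + 8/47 ≈ 115.17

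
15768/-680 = -1971/85 ≈ -23.19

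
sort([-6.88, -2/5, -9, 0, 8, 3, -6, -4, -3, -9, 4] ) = [-9, -9, -6.88, -6, -4, -3, -2/5, 0, 3, 4, 8] 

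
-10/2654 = -5/1327 ≈ -0.00377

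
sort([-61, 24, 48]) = [-61, 24, 48]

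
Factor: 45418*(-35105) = -1*2^1*5^1*7^1*17^1*59^1*22709^1 = -1594398890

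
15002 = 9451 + 5551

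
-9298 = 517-9815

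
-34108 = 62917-97025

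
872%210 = 32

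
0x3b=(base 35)1o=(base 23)2d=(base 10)59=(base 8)73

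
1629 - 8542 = -6913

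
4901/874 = 5+531/874 ≈ 5.61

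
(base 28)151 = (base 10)925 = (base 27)177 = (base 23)1h5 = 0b1110011101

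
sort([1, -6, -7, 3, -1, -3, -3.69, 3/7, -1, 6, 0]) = [-7, -6, -3.69, -3, -1, -1, 0, 3/7, 1, 3, 6]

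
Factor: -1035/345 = -1*3^1 = -3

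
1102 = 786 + 316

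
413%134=11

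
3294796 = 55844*59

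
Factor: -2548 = -1 * 2^2 * 7^2 * 13^1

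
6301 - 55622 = -49321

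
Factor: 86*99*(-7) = -1*2^1*3^2*7^1*11^1*43^1 = -59598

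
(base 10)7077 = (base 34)645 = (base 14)2817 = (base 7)26430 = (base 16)1ba5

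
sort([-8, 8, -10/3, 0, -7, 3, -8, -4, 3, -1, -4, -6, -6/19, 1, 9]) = [-8, -8, -7, -6, -4, -4, -10/3, -1, -6/19, 0, 1, 3, 3, 8, 9]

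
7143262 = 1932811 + 5210451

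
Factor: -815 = -1*5^1*163^1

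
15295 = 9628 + 5667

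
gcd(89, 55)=1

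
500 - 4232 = -3732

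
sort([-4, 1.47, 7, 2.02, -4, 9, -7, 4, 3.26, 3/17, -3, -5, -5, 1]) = [-7, -5, -5, -4, -4, -3, 3/17, 1, 1.47, 2.02, 3.26, 4, 7, 9]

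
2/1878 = 1/939 ≈ 0.00106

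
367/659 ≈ 0.557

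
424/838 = 212/419 ≈ 0.506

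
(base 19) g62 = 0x1704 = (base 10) 5892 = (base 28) 7ec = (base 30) 6gc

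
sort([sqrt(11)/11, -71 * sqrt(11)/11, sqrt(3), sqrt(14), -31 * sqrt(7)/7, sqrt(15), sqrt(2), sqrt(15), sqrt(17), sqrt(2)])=[-71 * sqrt(11)/11, -31 * sqrt(7)/7, sqrt(11)/11, sqrt(2), sqrt(2), sqrt(3), sqrt(14), sqrt(15), sqrt(15), sqrt(17)]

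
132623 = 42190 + 90433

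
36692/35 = 1048 + 12/35≈1048.34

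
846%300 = 246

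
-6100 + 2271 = -3829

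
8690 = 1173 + 7517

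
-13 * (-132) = 1716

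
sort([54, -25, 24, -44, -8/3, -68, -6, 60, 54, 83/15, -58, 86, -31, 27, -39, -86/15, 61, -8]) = [-68, -58, -44, -39, -31, -25, -8, -6, -86/15, -8/3, 83/15, 24, 27, 54, 54, 60, 61, 86]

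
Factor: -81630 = -1 * 2^1 * 3^2 * 5^1 * 907^1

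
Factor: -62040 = -1 * 2^3 * 3^1 * 5^1 * 11^1 * 47^1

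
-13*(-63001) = 819013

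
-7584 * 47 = -356448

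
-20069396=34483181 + -54552577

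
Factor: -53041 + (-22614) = -1*5^1*15131^1 = -75655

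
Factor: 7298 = 2^1*41^1*89^1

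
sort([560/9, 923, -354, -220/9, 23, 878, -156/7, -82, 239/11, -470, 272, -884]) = [-884, -470, -354, -82, -220/9, -156/7, 239/11, 23, 560/9, 272, 878, 923]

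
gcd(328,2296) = 328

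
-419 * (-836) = 350284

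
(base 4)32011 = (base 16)385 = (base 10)901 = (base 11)74a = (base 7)2425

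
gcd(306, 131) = 1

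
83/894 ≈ 0.0928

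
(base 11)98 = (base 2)1101011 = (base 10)107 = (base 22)4j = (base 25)47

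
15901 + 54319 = 70220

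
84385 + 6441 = 90826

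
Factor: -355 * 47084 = -1 * 2^2 * 5^1 * 71^1 * 79^1 * 149^1 = -16714820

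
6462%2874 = 714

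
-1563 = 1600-3163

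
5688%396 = 144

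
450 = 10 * 45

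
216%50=16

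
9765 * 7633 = 74536245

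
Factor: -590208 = -1*2^7*3^1*29^1*53^1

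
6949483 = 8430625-1481142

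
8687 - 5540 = 3147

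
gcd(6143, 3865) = 1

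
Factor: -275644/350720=-1*2^(-7)*5^(-1)*503^1=-503/640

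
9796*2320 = 22726720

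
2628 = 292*9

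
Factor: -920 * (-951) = 2^3 * 3^1 * 5^1 * 23^1 * 317^1 = 874920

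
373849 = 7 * 53407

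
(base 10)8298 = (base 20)10ei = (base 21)ih3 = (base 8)20152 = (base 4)2001222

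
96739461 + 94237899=190977360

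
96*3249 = 311904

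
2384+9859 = 12243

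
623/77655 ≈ 0.00802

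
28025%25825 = 2200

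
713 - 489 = 224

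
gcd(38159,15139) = 1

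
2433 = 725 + 1708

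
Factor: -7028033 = -1*7028033^1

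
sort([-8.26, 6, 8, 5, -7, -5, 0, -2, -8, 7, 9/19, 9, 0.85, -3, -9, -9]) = [-9, -9, -8.26, -8, -7, -5, -3, -2, 0, 9/19, 0.85, 5, 6, 7, 8, 9]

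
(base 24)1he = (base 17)37c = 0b1111100110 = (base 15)468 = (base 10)998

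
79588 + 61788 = 141376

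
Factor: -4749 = -1*3^1*1583^1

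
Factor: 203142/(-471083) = -1*2^1*3^1*431^(-1)*1093^(-1)*33857^1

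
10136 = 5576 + 4560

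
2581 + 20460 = 23041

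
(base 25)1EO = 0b1111100111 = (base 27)1A0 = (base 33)U9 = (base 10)999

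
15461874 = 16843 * 918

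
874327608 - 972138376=-97810768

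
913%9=4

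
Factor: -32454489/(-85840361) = 3^1*17^(-1)*19^1*31^1*277^(-1)*18229^(-1)*18367^1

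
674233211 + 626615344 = 1300848555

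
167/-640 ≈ -0.261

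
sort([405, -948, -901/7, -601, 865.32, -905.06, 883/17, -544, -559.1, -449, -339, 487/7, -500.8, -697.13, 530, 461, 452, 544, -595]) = [-948, -905.06, -697.13, -601, -595, -559.1, -544, -500.8, -449, -339, -901/7, 883/17, 487/7, 405, 452, 461, 530, 544, 865.32]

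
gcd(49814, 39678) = 2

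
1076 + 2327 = 3403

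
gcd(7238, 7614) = 94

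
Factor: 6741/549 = 7^1*61^(-1)*107^1 = 749/61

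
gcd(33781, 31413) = 37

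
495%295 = 200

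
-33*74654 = -2463582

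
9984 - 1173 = 8811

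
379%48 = 43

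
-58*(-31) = 1798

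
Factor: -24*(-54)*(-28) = -1*2^6*3^4*7^1 = -36288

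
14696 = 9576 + 5120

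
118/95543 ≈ 0.00124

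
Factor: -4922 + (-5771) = -1*17^2*37^1 = -10693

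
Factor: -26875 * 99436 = -1 * 2^2 * 5^4 * 43^1 * 24859^1 = -2672342500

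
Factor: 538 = 2^1*269^1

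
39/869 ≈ 0.0449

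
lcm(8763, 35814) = 823722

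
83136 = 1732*48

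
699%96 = 27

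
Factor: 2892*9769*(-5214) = -1*2^3*3^2*11^1*79^1*241^1*9769^1 = -147305656872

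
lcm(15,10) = 30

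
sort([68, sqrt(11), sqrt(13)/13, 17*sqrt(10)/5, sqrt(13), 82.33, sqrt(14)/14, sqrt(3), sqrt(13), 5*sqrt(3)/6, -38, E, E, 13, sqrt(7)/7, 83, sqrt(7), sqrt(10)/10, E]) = [-38, sqrt(14)/14, sqrt(13)/13, sqrt(10)/10, sqrt(7)/7, 5*sqrt(3)/6, sqrt(3), sqrt(7), E, E, E, sqrt(11), sqrt(13), sqrt(13), 17*sqrt(10)/5, 13, 68, 82.33, 83]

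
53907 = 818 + 53089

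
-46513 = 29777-76290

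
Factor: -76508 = -1*2^2*31^1*617^1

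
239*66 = 15774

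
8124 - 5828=2296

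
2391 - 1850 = 541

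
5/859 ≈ 0.00582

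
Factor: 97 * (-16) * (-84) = 2^6 * 3^1 * 7^1 * 97^1 = 130368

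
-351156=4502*(-78) 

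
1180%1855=1180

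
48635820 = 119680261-71044441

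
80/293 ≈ 0.273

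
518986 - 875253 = -356267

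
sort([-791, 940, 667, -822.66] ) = [-822.66, -791, 667, 940] 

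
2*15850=31700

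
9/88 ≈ 0.102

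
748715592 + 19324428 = 768040020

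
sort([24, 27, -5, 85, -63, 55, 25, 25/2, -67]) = [-67, -63, -5, 25/2, 24, 25, 27, 55, 85]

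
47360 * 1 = 47360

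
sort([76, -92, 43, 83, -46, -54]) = [-92, -54, -46, 43, 76, 83]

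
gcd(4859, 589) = 1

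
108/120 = 9/10 = 0.90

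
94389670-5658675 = 88730995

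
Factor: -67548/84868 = -1 * 3^1 * 7^(-2) * 13^1 = -39/49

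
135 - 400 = -265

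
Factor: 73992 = 2^3*3^1*3083^1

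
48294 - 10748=37546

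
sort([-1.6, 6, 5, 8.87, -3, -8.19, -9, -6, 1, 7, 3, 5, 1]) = [-9, -8.19, -6, -3, -1.6, 1, 1, 3, 5, 5, 6, 7, 8.87]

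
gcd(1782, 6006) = 66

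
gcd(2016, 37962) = 18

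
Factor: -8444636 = -1*2^2*2111159^1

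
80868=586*138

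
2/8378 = 1/4189 ≈ 0.000239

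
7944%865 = 159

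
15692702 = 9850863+5841839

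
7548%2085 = 1293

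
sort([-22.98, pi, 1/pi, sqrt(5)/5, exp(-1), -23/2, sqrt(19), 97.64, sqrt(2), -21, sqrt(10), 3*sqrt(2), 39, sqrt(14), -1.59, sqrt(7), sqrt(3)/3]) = [-22.98, -21, -23/2, -1.59, 1/pi, exp(-1), sqrt(5)/5, sqrt(3)/3, sqrt(2), sqrt(7), pi, sqrt(10), sqrt(14), 3*sqrt(2), sqrt(19), 39, 97.64]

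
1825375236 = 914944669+910430567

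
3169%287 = 12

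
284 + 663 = 947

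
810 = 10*81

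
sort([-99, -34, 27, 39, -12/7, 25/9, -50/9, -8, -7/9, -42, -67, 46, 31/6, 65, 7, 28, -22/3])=[-99, -67, -42, -34, -8, -22/3, -50/9, -12/7, -7/9, 25/9, 31/6, 7, 27, 28, 39, 46, 65]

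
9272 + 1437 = 10709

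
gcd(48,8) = 8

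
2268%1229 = 1039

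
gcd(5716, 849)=1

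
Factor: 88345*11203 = 5^1*17^1*659^1*17669^1 = 989729035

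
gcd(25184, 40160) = 32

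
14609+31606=46215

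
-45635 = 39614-85249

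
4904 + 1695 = 6599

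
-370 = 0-370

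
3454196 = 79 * 43724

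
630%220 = 190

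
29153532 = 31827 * 916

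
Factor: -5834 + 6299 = 3^1*5^1*31^1 = 465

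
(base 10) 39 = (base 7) 54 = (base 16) 27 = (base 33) 16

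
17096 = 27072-9976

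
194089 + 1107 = 195196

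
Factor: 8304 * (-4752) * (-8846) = 2^9 * 3^4 * 11^1 * 173^1 * 4423^1 = 349068538368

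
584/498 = 292/249≈1.17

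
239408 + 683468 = 922876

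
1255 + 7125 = 8380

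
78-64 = 14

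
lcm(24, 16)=48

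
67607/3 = 22535+2/3 ≈ 22535.67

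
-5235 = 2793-8028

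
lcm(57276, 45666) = 3379284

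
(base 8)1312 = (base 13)42c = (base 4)23022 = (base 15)329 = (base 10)714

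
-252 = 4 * (-63)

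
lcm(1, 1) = 1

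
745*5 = 3725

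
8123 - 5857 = 2266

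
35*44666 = 1563310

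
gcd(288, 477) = 9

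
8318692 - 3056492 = 5262200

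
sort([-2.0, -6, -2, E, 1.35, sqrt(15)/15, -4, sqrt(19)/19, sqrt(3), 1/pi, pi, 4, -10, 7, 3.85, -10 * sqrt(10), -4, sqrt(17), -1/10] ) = [-10 * sqrt(10), -10, -6, -4, -4, -2.0, -2, -1/10, sqrt(19)/19, sqrt(15)/15, 1/pi, 1.35, sqrt(3), E, pi, 3.85, 4, sqrt(17), 7] 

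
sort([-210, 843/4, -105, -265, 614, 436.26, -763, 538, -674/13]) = [-763, -265, -210, -105, -674/13, 843/4, 436.26, 538, 614]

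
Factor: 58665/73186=2^(-1)*3^1*5^1*23^(-1)*37^(-1)*43^(-1)*3911^1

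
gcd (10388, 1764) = 196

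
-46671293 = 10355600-57026893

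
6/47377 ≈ 0.000127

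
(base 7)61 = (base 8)53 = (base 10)43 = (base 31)1c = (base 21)21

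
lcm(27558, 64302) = 192906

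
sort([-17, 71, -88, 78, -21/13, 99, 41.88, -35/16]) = [-88, -17, -35/16, -21/13, 41.88, 71, 78, 99]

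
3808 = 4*952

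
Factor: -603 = -1*3^2*67^1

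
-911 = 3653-4564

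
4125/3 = 1375 = 1375.00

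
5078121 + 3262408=8340529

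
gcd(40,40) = 40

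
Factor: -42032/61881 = -1*2^4*3^ (-1)*37^1*71^1*20627^ (-1)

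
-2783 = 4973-7756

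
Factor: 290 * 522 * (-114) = -1 * 2^3 * 3^3 * 5^1 * 19^1 * 29^2 = -17257320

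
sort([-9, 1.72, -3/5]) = [-9, -3/5, 1.72]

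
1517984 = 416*3649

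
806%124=62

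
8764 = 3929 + 4835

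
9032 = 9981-949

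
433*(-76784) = -33247472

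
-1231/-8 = 153 + 7/8 ≈ 153.88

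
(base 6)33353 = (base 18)e7f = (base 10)4677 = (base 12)2859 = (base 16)1245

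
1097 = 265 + 832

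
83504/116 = 20876/29 ≈ 719.86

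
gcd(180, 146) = 2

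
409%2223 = 409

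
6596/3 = 2198 + 2/3 ≈ 2198.67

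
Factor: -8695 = -1*5^1*37^1*47^1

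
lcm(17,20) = 340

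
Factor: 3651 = 3^1*1217^1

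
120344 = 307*392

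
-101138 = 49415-150553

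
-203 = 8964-9167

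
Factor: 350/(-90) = -1*3^(-2)*5^1*7^1 = -35/9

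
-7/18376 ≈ -0.000381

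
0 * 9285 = 0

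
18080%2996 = 104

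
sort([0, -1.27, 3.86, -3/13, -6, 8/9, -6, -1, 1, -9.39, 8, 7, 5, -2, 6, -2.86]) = [-9.39, -6, -6, -2.86, -2, -1.27, -1, -3/13, 0, 8/9, 1, 3.86, 5, 6, 7, 8]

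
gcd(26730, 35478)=486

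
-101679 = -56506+-45173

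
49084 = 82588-33504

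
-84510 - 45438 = -129948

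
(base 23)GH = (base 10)385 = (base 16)181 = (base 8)601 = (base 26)EL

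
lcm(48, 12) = 48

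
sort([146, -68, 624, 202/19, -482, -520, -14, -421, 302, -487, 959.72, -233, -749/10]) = [-520, -487, -482, -421, -233, -749/10, -68, -14, 202/19, 146, 302, 624, 959.72]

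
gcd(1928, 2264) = 8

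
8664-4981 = 3683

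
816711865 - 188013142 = 628698723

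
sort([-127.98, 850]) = [-127.98, 850]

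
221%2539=221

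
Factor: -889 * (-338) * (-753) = -1 * 2^1 * 3^1 * 7^1 * 13^2 * 127^1 * 251^1 = -226262946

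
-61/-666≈0.0916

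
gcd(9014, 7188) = 2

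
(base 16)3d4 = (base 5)12410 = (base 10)980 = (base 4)33110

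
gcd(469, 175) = 7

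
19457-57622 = -38165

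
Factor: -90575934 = -1*2^1*3^1*103^1*146563^1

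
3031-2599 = 432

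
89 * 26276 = 2338564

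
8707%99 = 94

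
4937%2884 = 2053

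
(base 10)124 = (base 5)444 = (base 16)7c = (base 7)235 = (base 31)40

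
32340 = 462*70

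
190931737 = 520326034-329394297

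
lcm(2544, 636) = 2544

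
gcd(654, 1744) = 218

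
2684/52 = 51 + 8/13 ≈ 51.62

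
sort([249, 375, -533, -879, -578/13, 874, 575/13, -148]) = [-879, -533, -148, -578/13, 575/13, 249, 375, 874]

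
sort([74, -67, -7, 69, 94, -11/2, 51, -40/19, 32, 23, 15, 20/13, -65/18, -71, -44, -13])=[-71, -67, -44, -13, -7, -11/2, -65/18, -40/19, 20/13, 15, 23, 32, 51, 69, 74, 94]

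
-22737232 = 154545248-177282480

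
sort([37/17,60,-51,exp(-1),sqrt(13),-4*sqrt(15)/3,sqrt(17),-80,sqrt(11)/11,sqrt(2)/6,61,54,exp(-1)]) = [-80,-51,-4*sqrt(15)/3,sqrt(2)/6,sqrt(11)/11,exp(-1),exp(-1),37/17,sqrt(13),sqrt(17),54,60,61]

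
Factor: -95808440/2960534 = -1*2^2*5^1*7^1*13^1*227^(-1)*6521^(-1)*26321^1 = -47904220/1480267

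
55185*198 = 10926630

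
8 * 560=4480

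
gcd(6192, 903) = 129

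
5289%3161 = 2128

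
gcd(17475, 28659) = 699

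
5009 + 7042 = 12051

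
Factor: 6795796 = 2^2*7^1*163^1*1489^1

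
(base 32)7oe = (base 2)1111100001110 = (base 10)7950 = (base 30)8p0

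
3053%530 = 403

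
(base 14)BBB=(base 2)100100010001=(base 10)2321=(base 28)2QP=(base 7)6524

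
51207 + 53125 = 104332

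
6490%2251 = 1988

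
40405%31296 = 9109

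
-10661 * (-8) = 85288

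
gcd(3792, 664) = 8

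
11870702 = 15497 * 766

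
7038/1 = 7038 = 7038.00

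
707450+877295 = 1584745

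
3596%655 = 321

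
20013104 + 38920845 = 58933949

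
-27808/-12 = 6952/3 ≈ 2317.33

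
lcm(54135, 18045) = 54135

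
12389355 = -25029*(-495) 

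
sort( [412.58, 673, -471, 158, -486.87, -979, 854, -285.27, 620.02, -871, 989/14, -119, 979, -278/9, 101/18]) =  [-979, -871, -486.87, -471, -285.27, -119, -278/9, 101/18, 989/14, 158, 412.58, 620.02, 673, 854, 979]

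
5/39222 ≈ 0.000127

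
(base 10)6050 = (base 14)22c2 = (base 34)57w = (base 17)13ff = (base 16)17a2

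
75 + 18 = 93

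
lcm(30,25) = 150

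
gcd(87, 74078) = 1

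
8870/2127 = 4 + 362/2127≈4.17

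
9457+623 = 10080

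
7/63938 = 1/9134 ≈ 0.000109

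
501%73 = 63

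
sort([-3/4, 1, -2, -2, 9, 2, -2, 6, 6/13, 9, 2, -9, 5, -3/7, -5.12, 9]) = [-9, -5.12, -2, -2, -2, -3/4, -3/7, 6/13, 1, 2, 2, 5, 6, 9, 9, 9]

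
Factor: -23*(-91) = 7^1*13^1*23^1 = 2093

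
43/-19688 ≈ -0.00218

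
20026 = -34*(-589)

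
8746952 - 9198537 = -451585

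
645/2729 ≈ 0.236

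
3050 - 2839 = 211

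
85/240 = 17/48 ≈ 0.354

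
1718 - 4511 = -2793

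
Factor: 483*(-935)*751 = -1*3^1*5^1*7^1*11^1*17^1*23^1*751^1 = -339155355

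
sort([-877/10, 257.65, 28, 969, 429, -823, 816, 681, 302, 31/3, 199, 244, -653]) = [-823, -653, -877/10, 31/3, 28, 199, 244, 257.65, 302, 429, 681, 816, 969]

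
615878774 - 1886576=613992198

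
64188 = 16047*4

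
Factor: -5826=-1 * 2^1 * 3^1 * 971^1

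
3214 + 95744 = 98958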